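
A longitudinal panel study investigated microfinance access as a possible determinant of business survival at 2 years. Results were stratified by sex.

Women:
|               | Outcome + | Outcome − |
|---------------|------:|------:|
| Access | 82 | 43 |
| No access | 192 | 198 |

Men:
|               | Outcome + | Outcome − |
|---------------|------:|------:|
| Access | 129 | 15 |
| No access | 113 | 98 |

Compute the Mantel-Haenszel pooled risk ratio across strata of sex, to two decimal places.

RR_MH = Σ(aᵢ·n₀ᵢ/nᵢ) / Σ(cᵢ·n₁ᵢ/nᵢ), with n₁ᵢ = aᵢ+bᵢ (exposed), n₀ᵢ = cᵢ+dᵢ (unexposed), nᵢ = n₁ᵢ+n₀ᵢ.
Stratum 1 (Women): n₁ = 125, n₀ = 390, n = 515; a·n₀/n = 82·390/515 = 62.0971; c·n₁/n = 192·125/515 = 46.6019
Stratum 2 (Men): n₁ = 144, n₀ = 211, n = 355; a·n₀/n = 129·211/355 = 76.6732; c·n₁/n = 113·144/355 = 45.8366
RR_MH = (62.0971 + 76.6732) / (46.6019 + 45.8366) = 138.7703 / 92.4386 = 1.50122

1.50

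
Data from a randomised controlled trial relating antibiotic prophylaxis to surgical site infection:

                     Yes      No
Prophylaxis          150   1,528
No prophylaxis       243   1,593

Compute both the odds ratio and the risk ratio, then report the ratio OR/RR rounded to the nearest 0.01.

Cells: a = 150, b = 1528, c = 243, d = 1593.
OR = (150·1593)/(1528·243) = 238950/371304 = 0.64354
Risk in exposed = 150/1678 = 0.08939; risk in unexposed = 243/1836 = 0.13235; RR = 0.67541
OR/RR = 0.64354 / 0.67541 = 0.95282
The outcome is not rare, so the OR lies further from 1 than the RR.

0.95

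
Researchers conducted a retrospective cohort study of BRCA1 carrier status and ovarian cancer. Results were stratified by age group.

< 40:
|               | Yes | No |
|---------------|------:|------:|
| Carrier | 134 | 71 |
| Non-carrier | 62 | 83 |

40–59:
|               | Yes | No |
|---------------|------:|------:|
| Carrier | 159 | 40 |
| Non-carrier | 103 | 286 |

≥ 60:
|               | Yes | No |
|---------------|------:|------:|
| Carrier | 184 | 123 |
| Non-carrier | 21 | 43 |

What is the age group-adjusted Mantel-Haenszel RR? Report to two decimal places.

2.17

RR_MH = Σ(aᵢ·n₀ᵢ/nᵢ) / Σ(cᵢ·n₁ᵢ/nᵢ), with n₁ᵢ = aᵢ+bᵢ (exposed), n₀ᵢ = cᵢ+dᵢ (unexposed), nᵢ = n₁ᵢ+n₀ᵢ.
Stratum 1 (< 40): n₁ = 205, n₀ = 145, n = 350; a·n₀/n = 134·145/350 = 55.5143; c·n₁/n = 62·205/350 = 36.3143
Stratum 2 (40–59): n₁ = 199, n₀ = 389, n = 588; a·n₀/n = 159·389/588 = 105.1888; c·n₁/n = 103·199/588 = 34.8588
Stratum 3 (≥ 60): n₁ = 307, n₀ = 64, n = 371; a·n₀/n = 184·64/371 = 31.7412; c·n₁/n = 21·307/371 = 17.3774
RR_MH = (55.5143 + 105.1888 + 31.7412) / (36.3143 + 34.8588 + 17.3774) = 192.4443 / 88.5505 = 2.17327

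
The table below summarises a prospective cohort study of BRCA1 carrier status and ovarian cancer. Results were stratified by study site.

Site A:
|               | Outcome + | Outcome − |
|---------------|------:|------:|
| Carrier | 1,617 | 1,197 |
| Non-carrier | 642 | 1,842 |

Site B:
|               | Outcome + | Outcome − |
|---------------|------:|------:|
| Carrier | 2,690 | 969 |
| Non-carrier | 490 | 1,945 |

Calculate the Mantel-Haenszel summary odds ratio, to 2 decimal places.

6.37

OR_MH = Σ(aᵢdᵢ/nᵢ) / Σ(bᵢcᵢ/nᵢ), where nᵢ is the stratum total.
Stratum 1 (Site A): n = 5298; a·d/n = 1617·1842/5298 = 562.1959; b·c/n = 1197·642/5298 = 145.0498
Stratum 2 (Site B): n = 6094; a·d/n = 2690·1945/6094 = 858.5576; b·c/n = 969·490/6094 = 77.9143
OR_MH = (562.1959 + 858.5576) / (145.0498 + 77.9143) = 1420.7535 / 222.9642 = 6.37212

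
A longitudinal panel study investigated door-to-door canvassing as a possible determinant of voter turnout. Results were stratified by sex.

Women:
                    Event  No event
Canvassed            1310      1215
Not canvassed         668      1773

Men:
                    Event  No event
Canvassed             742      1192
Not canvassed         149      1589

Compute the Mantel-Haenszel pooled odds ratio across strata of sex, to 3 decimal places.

OR_MH = Σ(aᵢdᵢ/nᵢ) / Σ(bᵢcᵢ/nᵢ), where nᵢ is the stratum total.
Stratum 1 (Women): n = 4966; a·d/n = 1310·1773/4966 = 467.7064; b·c/n = 1215·668/4966 = 163.4354
Stratum 2 (Men): n = 3672; a·d/n = 742·1589/3672 = 321.0888; b·c/n = 1192·149/3672 = 48.3682
OR_MH = (467.7064 + 321.0888) / (163.4354 + 48.3682) = 788.7952 / 211.8036 = 3.72418

3.724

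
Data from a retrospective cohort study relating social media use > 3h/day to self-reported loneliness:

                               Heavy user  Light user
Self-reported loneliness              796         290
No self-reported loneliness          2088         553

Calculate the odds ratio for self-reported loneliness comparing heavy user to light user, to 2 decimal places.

Reading the table with exposure as columns: a = 796 (Heavy user, case), b = 2088 (Heavy user, non-case), c = 290 (Light user, case), d = 553.
OR = (a·d)/(b·c) = (796 × 553) / (2088 × 290) = 440188 / 605520 = 0.72696
Exposure is associated with lower odds of self-reported loneliness (OR = 0.73 < 1).

0.73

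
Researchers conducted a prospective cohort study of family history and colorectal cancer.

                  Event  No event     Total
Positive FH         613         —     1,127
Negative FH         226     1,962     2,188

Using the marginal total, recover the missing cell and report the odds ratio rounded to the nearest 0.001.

The missing cell is in the exposed row: 1127 − 613 = 514.
So a = 613, b = 514, c = 226, d = 1962.
OR = (a·d)/(b·c) = (613 × 1962) / (514 × 226) = 1202706 / 116164 = 10.35352

10.354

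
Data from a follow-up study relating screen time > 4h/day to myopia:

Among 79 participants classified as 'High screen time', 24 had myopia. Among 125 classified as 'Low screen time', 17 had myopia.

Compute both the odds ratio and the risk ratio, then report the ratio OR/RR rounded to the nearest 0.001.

From the description: a = 24, b = 55, c = 17, d = 108.
OR = (24·108)/(55·17) = 2592/935 = 2.77219
Risk in exposed = 24/79 = 0.30380; risk in unexposed = 17/125 = 0.13600; RR = 2.23380
OR/RR = 2.77219 / 2.23380 = 1.24102
The outcome is not rare, so the OR lies further from 1 than the RR.

1.241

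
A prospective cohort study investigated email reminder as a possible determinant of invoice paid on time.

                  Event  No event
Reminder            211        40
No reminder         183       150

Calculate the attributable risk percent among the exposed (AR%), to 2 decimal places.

34.63

Cells: a = 211, b = 40, c = 183, d = 150.
Risk in exposed = 211/251 = 0.84064; risk in unexposed = 183/333 = 0.54955.
RR = 0.84064/0.54955 = 1.52968
AR% = (RR − 1)/RR × 100 = (1.52968 − 1)/1.52968 × 100 = 34.6270%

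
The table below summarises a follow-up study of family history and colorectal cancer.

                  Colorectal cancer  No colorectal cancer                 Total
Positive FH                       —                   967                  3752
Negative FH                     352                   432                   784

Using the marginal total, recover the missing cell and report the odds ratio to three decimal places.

The missing cell is in the exposed row: 3752 − 967 = 2785.
So a = 2785, b = 967, c = 352, d = 432.
OR = (a·d)/(b·c) = (2785 × 432) / (967 × 352) = 1203120 / 340384 = 3.53460

3.535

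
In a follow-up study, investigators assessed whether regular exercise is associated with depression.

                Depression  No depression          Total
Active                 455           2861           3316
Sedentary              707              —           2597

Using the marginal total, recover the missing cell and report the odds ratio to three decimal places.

0.425

The missing cell is in the unexposed row: 2597 − 707 = 1890.
So a = 455, b = 2861, c = 707, d = 1890.
OR = (a·d)/(b·c) = (455 × 1890) / (2861 × 707) = 859950 / 2022727 = 0.42514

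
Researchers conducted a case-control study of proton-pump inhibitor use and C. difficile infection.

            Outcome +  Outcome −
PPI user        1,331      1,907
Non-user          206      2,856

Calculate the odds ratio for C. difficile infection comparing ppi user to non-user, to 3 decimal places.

9.677

Cells: a = 1331, b = 1907, c = 206, d = 2856.
OR = (a·d)/(b·c) = (1331 × 2856) / (1907 × 206) = 3801336 / 392842 = 9.67650
The odds of C. difficile infection are about 9.68 times as high in the ppi user group.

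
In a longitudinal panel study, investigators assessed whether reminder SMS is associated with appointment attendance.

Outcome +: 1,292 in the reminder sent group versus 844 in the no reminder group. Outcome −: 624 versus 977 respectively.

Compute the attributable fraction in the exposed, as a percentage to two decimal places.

31.27

From the description: a = 1292, b = 624, c = 844, d = 977.
Risk in exposed = 1292/1916 = 0.67432; risk in unexposed = 844/1821 = 0.46348.
RR = 0.67432/0.46348 = 1.45490
AR% = (RR − 1)/RR × 100 = (1.45490 − 1)/1.45490 × 100 = 31.2670%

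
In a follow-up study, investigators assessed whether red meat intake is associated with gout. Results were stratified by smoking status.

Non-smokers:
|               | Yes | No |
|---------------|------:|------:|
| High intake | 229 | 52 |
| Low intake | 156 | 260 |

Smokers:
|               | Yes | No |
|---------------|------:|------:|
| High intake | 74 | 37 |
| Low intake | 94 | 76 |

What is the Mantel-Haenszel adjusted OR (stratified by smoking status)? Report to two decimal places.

4.39

OR_MH = Σ(aᵢdᵢ/nᵢ) / Σ(bᵢcᵢ/nᵢ), where nᵢ is the stratum total.
Stratum 1 (Non-smokers): n = 697; a·d/n = 229·260/697 = 85.4232; b·c/n = 52·156/697 = 11.6385
Stratum 2 (Smokers): n = 281; a·d/n = 74·76/281 = 20.0142; b·c/n = 37·94/281 = 12.3772
OR_MH = (85.4232 + 20.0142) / (11.6385 + 12.3772) = 105.4375 / 24.0157 = 4.39036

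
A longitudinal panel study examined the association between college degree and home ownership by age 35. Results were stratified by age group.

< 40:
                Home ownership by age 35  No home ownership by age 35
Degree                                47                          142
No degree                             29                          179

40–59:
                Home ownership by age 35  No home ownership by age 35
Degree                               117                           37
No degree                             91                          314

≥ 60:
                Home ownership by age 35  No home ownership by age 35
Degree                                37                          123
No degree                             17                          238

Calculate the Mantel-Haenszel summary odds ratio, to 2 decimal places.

5.04

OR_MH = Σ(aᵢdᵢ/nᵢ) / Σ(bᵢcᵢ/nᵢ), where nᵢ is the stratum total.
Stratum 1 (< 40): n = 397; a·d/n = 47·179/397 = 21.1914; b·c/n = 142·29/397 = 10.3728
Stratum 2 (40–59): n = 559; a·d/n = 117·314/559 = 65.7209; b·c/n = 37·91/559 = 6.0233
Stratum 3 (≥ 60): n = 415; a·d/n = 37·238/415 = 21.2193; b·c/n = 123·17/415 = 5.0386
OR_MH = (21.1914 + 65.7209 + 21.2193) / (10.3728 + 6.0233 + 5.0386) = 108.1316 / 21.4346 = 5.04472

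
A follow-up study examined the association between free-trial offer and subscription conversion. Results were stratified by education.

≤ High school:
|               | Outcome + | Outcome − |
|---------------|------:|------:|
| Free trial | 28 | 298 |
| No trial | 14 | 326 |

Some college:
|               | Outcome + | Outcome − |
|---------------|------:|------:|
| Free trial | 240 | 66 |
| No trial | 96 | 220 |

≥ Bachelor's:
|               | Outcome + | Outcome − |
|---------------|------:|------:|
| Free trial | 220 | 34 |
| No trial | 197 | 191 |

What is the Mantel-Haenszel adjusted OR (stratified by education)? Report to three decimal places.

6.102

OR_MH = Σ(aᵢdᵢ/nᵢ) / Σ(bᵢcᵢ/nᵢ), where nᵢ is the stratum total.
Stratum 1 (≤ High school): n = 666; a·d/n = 28·326/666 = 13.7057; b·c/n = 298·14/666 = 6.2643
Stratum 2 (Some college): n = 622; a·d/n = 240·220/622 = 84.8875; b·c/n = 66·96/622 = 10.1865
Stratum 3 (≥ Bachelor's): n = 642; a·d/n = 220·191/642 = 65.4517; b·c/n = 34·197/642 = 10.4330
OR_MH = (13.7057 + 84.8875 + 65.4517) / (6.2643 + 10.1865 + 10.4330) = 164.0449 / 26.8838 = 6.10200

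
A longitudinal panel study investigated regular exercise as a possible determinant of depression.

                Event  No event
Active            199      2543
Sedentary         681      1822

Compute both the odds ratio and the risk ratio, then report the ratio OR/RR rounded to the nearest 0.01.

Cells: a = 199, b = 2543, c = 681, d = 1822.
OR = (199·1822)/(2543·681) = 362578/1731783 = 0.20937
Risk in exposed = 199/2742 = 0.07257; risk in unexposed = 681/2503 = 0.27207; RR = 0.26675
OR/RR = 0.20937 / 0.26675 = 0.78489
The outcome is not rare, so the OR lies further from 1 than the RR.

0.78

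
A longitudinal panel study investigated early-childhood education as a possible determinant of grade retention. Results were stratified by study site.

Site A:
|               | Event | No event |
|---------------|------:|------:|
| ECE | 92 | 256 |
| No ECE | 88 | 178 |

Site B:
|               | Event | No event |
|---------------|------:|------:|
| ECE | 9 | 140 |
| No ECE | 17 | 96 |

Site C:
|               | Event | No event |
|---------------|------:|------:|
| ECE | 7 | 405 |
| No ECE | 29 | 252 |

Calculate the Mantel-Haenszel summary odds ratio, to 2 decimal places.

0.52

OR_MH = Σ(aᵢdᵢ/nᵢ) / Σ(bᵢcᵢ/nᵢ), where nᵢ is the stratum total.
Stratum 1 (Site A): n = 614; a·d/n = 92·178/614 = 26.6710; b·c/n = 256·88/614 = 36.6906
Stratum 2 (Site B): n = 262; a·d/n = 9·96/262 = 3.2977; b·c/n = 140·17/262 = 9.0840
Stratum 3 (Site C): n = 693; a·d/n = 7·252/693 = 2.5455; b·c/n = 405·29/693 = 16.9481
OR_MH = (26.6710 + 3.2977 + 2.5455) / (36.6906 + 9.0840 + 16.9481) = 32.5142 / 62.7226 = 0.51838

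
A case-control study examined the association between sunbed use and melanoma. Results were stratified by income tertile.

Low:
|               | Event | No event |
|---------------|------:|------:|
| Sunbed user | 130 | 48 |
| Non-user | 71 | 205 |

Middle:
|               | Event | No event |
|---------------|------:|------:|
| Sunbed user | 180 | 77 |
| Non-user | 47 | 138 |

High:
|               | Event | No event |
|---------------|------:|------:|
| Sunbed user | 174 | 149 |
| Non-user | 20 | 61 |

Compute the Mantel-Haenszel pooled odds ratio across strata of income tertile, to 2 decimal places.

OR_MH = Σ(aᵢdᵢ/nᵢ) / Σ(bᵢcᵢ/nᵢ), where nᵢ is the stratum total.
Stratum 1 (Low): n = 454; a·d/n = 130·205/454 = 58.7004; b·c/n = 48·71/454 = 7.5066
Stratum 2 (Middle): n = 442; a·d/n = 180·138/442 = 56.1991; b·c/n = 77·47/442 = 8.1878
Stratum 3 (High): n = 404; a·d/n = 174·61/404 = 26.2723; b·c/n = 149·20/404 = 7.3762
OR_MH = (58.7004 + 56.1991 + 26.2723) / (7.5066 + 8.1878 + 7.3762) = 141.1718 / 23.0706 = 6.11911

6.12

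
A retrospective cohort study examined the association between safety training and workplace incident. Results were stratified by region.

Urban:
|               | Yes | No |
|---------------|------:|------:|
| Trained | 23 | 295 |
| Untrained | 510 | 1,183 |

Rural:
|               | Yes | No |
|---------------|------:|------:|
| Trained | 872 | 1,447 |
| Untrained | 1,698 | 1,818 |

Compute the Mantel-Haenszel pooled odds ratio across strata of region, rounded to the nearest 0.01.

0.58

OR_MH = Σ(aᵢdᵢ/nᵢ) / Σ(bᵢcᵢ/nᵢ), where nᵢ is the stratum total.
Stratum 1 (Urban): n = 2011; a·d/n = 23·1183/2011 = 13.5301; b·c/n = 295·510/2011 = 74.8135
Stratum 2 (Rural): n = 5835; a·d/n = 872·1818/5835 = 271.6874; b·c/n = 1447·1698/5835 = 421.0807
OR_MH = (13.5301 + 271.6874) / (74.8135 + 421.0807) = 285.2175 / 495.8942 = 0.57516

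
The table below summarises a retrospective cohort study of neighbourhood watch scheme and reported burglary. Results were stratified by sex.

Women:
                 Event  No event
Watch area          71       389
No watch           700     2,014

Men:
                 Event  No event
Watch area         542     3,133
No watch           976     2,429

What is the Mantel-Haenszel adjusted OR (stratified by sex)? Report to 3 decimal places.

OR_MH = Σ(aᵢdᵢ/nᵢ) / Σ(bᵢcᵢ/nᵢ), where nᵢ is the stratum total.
Stratum 1 (Women): n = 3174; a·d/n = 71·2014/3174 = 45.0517; b·c/n = 389·700/3174 = 85.7908
Stratum 2 (Men): n = 7080; a·d/n = 542·2429/7080 = 185.9489; b·c/n = 3133·976/7080 = 431.8938
OR_MH = (45.0517 + 185.9489) / (85.7908 + 431.8938) = 231.0005 / 517.6846 = 0.44622

0.446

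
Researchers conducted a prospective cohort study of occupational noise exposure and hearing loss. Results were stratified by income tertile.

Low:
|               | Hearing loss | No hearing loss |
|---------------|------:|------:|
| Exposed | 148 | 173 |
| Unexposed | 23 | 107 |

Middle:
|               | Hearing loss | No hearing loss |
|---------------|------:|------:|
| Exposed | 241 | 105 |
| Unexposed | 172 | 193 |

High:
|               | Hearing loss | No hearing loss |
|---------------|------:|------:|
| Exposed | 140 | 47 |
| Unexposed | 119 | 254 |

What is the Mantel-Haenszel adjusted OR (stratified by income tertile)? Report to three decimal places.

OR_MH = Σ(aᵢdᵢ/nᵢ) / Σ(bᵢcᵢ/nᵢ), where nᵢ is the stratum total.
Stratum 1 (Low): n = 451; a·d/n = 148·107/451 = 35.1131; b·c/n = 173·23/451 = 8.8226
Stratum 2 (Middle): n = 711; a·d/n = 241·193/711 = 65.4191; b·c/n = 105·172/711 = 25.4008
Stratum 3 (High): n = 560; a·d/n = 140·254/560 = 63.5000; b·c/n = 47·119/560 = 9.9875
OR_MH = (35.1131 + 65.4191 + 63.5000) / (8.8226 + 25.4008 + 9.9875) = 164.0322 / 44.2110 = 3.71022

3.710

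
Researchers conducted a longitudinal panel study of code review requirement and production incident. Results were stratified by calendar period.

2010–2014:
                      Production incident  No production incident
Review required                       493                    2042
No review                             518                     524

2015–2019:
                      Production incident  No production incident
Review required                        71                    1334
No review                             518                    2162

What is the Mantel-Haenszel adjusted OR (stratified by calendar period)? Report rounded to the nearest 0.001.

OR_MH = Σ(aᵢdᵢ/nᵢ) / Σ(bᵢcᵢ/nᵢ), where nᵢ is the stratum total.
Stratum 1 (2010–2014): n = 3577; a·d/n = 493·524/3577 = 72.2203; b·c/n = 2042·518/3577 = 295.7104
Stratum 2 (2015–2019): n = 4085; a·d/n = 71·2162/4085 = 37.5770; b·c/n = 1334·518/4085 = 169.1584
OR_MH = (72.2203 + 37.5770) / (295.7104 + 169.1584) = 109.7973 / 464.8688 = 0.23619

0.236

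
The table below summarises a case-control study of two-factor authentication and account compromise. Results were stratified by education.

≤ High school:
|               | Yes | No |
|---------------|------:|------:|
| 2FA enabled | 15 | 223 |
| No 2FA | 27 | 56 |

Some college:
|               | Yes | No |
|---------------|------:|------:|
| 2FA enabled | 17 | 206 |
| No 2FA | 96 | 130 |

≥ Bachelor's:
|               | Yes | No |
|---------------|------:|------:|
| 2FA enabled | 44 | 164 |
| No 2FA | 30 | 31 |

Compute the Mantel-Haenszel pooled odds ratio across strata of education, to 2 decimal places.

0.16

OR_MH = Σ(aᵢdᵢ/nᵢ) / Σ(bᵢcᵢ/nᵢ), where nᵢ is the stratum total.
Stratum 1 (≤ High school): n = 321; a·d/n = 15·56/321 = 2.6168; b·c/n = 223·27/321 = 18.7570
Stratum 2 (Some college): n = 449; a·d/n = 17·130/449 = 4.9220; b·c/n = 206·96/449 = 44.0445
Stratum 3 (≥ Bachelor's): n = 269; a·d/n = 44·31/269 = 5.0706; b·c/n = 164·30/269 = 18.2900
OR_MH = (2.6168 + 4.9220 + 5.0706) / (18.7570 + 44.0445 + 18.2900) = 12.6095 / 81.0915 = 0.15550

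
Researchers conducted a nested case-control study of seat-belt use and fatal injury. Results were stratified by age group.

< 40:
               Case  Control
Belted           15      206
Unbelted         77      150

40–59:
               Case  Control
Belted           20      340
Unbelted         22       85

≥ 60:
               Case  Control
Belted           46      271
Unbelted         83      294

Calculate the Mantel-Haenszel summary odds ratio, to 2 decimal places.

0.34

OR_MH = Σ(aᵢdᵢ/nᵢ) / Σ(bᵢcᵢ/nᵢ), where nᵢ is the stratum total.
Stratum 1 (< 40): n = 448; a·d/n = 15·150/448 = 5.0223; b·c/n = 206·77/448 = 35.4062
Stratum 2 (40–59): n = 467; a·d/n = 20·85/467 = 3.6403; b·c/n = 340·22/467 = 16.0171
Stratum 3 (≥ 60): n = 694; a·d/n = 46·294/694 = 19.4870; b·c/n = 271·83/694 = 32.4107
OR_MH = (5.0223 + 3.6403 + 19.4870) / (35.4062 + 16.0171 + 32.4107) = 28.1496 / 83.8340 = 0.33578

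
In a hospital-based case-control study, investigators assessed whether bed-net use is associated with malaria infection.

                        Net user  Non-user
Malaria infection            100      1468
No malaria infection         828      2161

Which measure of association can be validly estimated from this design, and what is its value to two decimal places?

0.18

Reading the table with exposure as columns: a = 100 (Net user, case), b = 828 (Net user, non-case), c = 1468 (Non-user, case), d = 2161.
This is a hospital-based case-control study: participants were sampled on outcome status, so risks in the source population cannot be estimated directly — relative risk is not valid here. The odds ratio is the appropriate measure.
OR = (a·d)/(b·c) = (100 × 2161) / (828 × 1468) = 216100 / 1215504 = 0.17779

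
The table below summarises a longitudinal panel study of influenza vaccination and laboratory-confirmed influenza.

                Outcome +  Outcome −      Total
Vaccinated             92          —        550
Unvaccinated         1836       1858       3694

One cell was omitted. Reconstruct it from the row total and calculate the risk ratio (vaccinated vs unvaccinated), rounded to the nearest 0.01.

0.34

The missing cell is in the exposed row: 550 − 92 = 458.
So a = 92, b = 458, c = 1836, d = 1858.
RR = [a/(a+b)] / [c/(c+d)] = (92/550) / (1836/3694) = 0.16727/0.49702 = 0.33655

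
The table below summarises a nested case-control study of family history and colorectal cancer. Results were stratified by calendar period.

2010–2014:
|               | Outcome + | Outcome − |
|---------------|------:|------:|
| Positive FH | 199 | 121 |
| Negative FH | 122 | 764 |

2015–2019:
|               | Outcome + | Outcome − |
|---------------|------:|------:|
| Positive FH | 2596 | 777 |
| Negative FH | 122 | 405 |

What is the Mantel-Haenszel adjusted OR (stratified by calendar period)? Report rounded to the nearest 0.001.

OR_MH = Σ(aᵢdᵢ/nᵢ) / Σ(bᵢcᵢ/nᵢ), where nᵢ is the stratum total.
Stratum 1 (2010–2014): n = 1206; a·d/n = 199·764/1206 = 126.0663; b·c/n = 121·122/1206 = 12.2405
Stratum 2 (2015–2019): n = 3900; a·d/n = 2596·405/3900 = 269.5846; b·c/n = 777·122/3900 = 24.3062
OR_MH = (126.0663 + 269.5846) / (12.2405 + 24.3062) = 395.6510 / 36.5466 = 10.82593

10.826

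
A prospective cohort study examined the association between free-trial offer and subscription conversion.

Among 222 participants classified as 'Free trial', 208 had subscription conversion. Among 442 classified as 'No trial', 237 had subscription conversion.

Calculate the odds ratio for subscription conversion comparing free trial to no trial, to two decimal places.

From the description: a = 208, b = 14, c = 237, d = 205.
OR = (a·d)/(b·c) = (208 × 205) / (14 × 237) = 42640 / 3318 = 12.85112
The odds of subscription conversion are about 12.85 times as high in the free trial group.

12.85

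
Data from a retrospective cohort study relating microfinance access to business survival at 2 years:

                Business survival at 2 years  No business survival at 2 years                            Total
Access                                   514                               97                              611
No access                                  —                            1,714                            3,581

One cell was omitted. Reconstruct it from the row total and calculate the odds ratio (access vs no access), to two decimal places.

4.86

The missing cell is in the unexposed row: 3581 − 1714 = 1867.
So a = 514, b = 97, c = 1867, d = 1714.
OR = (a·d)/(b·c) = (514 × 1714) / (97 × 1867) = 880996 / 181099 = 4.86472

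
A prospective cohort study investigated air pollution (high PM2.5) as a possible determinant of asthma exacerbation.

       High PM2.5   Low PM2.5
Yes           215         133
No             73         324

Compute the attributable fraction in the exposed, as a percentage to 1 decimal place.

61.0

Reading the table with exposure as columns: a = 215 (High PM2.5, case), b = 73 (High PM2.5, non-case), c = 133 (Low PM2.5, case), d = 324.
Risk in exposed = 215/288 = 0.74653; risk in unexposed = 133/457 = 0.29103.
RR = 0.74653/0.29103 = 2.56514
AR% = (RR − 1)/RR × 100 = (2.56514 − 1)/2.56514 × 100 = 61.0157%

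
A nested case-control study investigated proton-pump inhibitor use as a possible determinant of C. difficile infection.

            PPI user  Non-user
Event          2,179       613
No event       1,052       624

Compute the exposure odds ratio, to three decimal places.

Reading the table with exposure as columns: a = 2179 (PPI user, case), b = 1052 (PPI user, non-case), c = 613 (Non-user, case), d = 624.
OR = (a·d)/(b·c) = (2179 × 624) / (1052 × 613) = 1359696 / 644876 = 2.10846
The odds of C. difficile infection are about 2.11 times as high in the ppi user group.

2.108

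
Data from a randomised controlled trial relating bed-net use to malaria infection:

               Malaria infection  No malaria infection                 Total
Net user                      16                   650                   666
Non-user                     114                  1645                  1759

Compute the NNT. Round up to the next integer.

Risk in treated group = 16/666 = 0.02402; risk in control = 114/1759 = 0.06481.
Absolute risk reduction = 0.06481 − 0.02402 = 0.04079
NNT = 1 / ARR = 1 / 0.04079 = 24.519 → round up → 25

25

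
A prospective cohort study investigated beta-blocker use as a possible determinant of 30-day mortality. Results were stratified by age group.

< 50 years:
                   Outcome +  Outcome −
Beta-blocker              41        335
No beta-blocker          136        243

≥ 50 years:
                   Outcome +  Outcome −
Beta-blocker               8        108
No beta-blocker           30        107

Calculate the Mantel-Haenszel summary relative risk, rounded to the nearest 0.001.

RR_MH = Σ(aᵢ·n₀ᵢ/nᵢ) / Σ(cᵢ·n₁ᵢ/nᵢ), with n₁ᵢ = aᵢ+bᵢ (exposed), n₀ᵢ = cᵢ+dᵢ (unexposed), nᵢ = n₁ᵢ+n₀ᵢ.
Stratum 1 (< 50 years): n₁ = 376, n₀ = 379, n = 755; a·n₀/n = 41·379/755 = 20.5815; c·n₁/n = 136·376/755 = 67.7298
Stratum 2 (≥ 50 years): n₁ = 116, n₀ = 137, n = 253; a·n₀/n = 8·137/253 = 4.3320; c·n₁/n = 30·116/253 = 13.7549
RR_MH = (20.5815 + 4.3320) / (67.7298 + 13.7549) = 24.9135 / 81.4847 = 0.30574

0.306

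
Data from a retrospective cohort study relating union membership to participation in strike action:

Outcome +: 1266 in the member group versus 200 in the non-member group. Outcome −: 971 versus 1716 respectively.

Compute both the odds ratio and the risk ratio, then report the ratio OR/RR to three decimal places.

From the description: a = 1266, b = 971, c = 200, d = 1716.
OR = (1266·1716)/(971·200) = 2172456/194200 = 11.18669
Risk in exposed = 1266/2237 = 0.56594; risk in unexposed = 200/1916 = 0.10438; RR = 5.42167
OR/RR = 11.18669 / 5.42167 = 2.06333
The outcome is not rare, so the OR lies further from 1 than the RR.

2.063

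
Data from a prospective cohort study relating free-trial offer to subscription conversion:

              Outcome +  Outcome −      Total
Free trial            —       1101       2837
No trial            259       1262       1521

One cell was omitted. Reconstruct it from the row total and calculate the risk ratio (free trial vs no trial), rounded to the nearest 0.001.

The missing cell is in the exposed row: 2837 − 1101 = 1736.
So a = 1736, b = 1101, c = 259, d = 1262.
RR = [a/(a+b)] / [c/(c+d)] = (1736/2837) / (259/1521) = 0.61191/0.17028 = 3.59352

3.594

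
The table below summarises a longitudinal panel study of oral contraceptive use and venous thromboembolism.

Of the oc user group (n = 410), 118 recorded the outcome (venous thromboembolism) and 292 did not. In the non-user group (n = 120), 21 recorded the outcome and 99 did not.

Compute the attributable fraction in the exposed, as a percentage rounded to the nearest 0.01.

From the description: a = 118, b = 292, c = 21, d = 99.
Risk in exposed = 118/410 = 0.28780; risk in unexposed = 21/120 = 0.17500.
RR = 0.28780/0.17500 = 1.64460
AR% = (RR − 1)/RR × 100 = (1.64460 − 1)/1.64460 × 100 = 39.1949%

39.19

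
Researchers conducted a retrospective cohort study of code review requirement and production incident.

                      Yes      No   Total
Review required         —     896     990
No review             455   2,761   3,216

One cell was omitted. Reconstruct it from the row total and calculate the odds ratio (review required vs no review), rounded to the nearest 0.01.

The missing cell is in the exposed row: 990 − 896 = 94.
So a = 94, b = 896, c = 455, d = 2761.
OR = (a·d)/(b·c) = (94 × 2761) / (896 × 455) = 259534 / 407680 = 0.63661

0.64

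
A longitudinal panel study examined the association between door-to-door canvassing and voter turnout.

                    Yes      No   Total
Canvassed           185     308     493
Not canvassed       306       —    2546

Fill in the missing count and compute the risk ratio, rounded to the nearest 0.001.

3.122

The missing cell is in the unexposed row: 2546 − 306 = 2240.
So a = 185, b = 308, c = 306, d = 2240.
RR = [a/(a+b)] / [c/(c+d)] = (185/493) / (306/2546) = 0.37525/0.12019 = 3.12221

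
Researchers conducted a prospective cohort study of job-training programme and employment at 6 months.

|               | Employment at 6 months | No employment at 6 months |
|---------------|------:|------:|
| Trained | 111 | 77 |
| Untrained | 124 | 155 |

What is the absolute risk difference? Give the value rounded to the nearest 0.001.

0.146

Cells: a = 111, b = 77, c = 124, d = 155.
Risk in exposed = 111/188 = 0.590426; risk in unexposed = 124/279 = 0.444444.
Risk difference = 0.590426 − 0.444444 = 0.145981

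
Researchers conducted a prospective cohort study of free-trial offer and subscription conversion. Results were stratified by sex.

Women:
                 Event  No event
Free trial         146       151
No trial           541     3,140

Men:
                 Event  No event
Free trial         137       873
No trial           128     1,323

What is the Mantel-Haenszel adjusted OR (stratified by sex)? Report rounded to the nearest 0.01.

OR_MH = Σ(aᵢdᵢ/nᵢ) / Σ(bᵢcᵢ/nᵢ), where nᵢ is the stratum total.
Stratum 1 (Women): n = 3978; a·d/n = 146·3140/3978 = 115.2438; b·c/n = 151·541/3978 = 20.5357
Stratum 2 (Men): n = 2461; a·d/n = 137·1323/2461 = 73.6493; b·c/n = 873·128/2461 = 45.4059
OR_MH = (115.2438 + 73.6493) / (20.5357 + 45.4059) = 188.8932 / 65.9416 = 2.86455

2.86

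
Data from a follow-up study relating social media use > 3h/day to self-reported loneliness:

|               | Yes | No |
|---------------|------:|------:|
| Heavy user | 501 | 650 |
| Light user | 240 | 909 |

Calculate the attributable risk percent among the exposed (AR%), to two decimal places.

Cells: a = 501, b = 650, c = 240, d = 909.
Risk in exposed = 501/1151 = 0.43527; risk in unexposed = 240/1149 = 0.20888.
RR = 0.43527/0.20888 = 2.08387
AR% = (RR − 1)/RR × 100 = (2.08387 − 1)/2.08387 × 100 = 52.0124%

52.01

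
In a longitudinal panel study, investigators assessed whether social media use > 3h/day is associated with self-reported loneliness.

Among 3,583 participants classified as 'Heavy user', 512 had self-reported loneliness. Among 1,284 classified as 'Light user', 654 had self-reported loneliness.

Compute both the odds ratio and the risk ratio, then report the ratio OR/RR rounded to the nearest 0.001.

0.572

From the description: a = 512, b = 3071, c = 654, d = 630.
OR = (512·630)/(3071·654) = 322560/2008434 = 0.16060
Risk in exposed = 512/3583 = 0.14290; risk in unexposed = 654/1284 = 0.50935; RR = 0.28055
OR/RR = 0.16060 / 0.28055 = 0.57246
The outcome is not rare, so the OR lies further from 1 than the RR.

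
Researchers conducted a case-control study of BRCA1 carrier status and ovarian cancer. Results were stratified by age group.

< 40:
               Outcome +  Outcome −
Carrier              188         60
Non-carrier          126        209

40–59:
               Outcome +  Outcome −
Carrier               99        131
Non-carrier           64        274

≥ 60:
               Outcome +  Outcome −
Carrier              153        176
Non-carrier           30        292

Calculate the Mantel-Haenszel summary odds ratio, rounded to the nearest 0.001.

OR_MH = Σ(aᵢdᵢ/nᵢ) / Σ(bᵢcᵢ/nᵢ), where nᵢ is the stratum total.
Stratum 1 (< 40): n = 583; a·d/n = 188·209/583 = 67.3962; b·c/n = 60·126/583 = 12.9674
Stratum 2 (40–59): n = 568; a·d/n = 99·274/568 = 47.7570; b·c/n = 131·64/568 = 14.7606
Stratum 3 (≥ 60): n = 651; a·d/n = 153·292/651 = 68.6267; b·c/n = 176·30/651 = 8.1106
OR_MH = (67.3962 + 47.7570 + 68.6267) / (12.9674 + 14.7606 + 8.1106) = 183.7800 / 35.8386 = 5.12799

5.128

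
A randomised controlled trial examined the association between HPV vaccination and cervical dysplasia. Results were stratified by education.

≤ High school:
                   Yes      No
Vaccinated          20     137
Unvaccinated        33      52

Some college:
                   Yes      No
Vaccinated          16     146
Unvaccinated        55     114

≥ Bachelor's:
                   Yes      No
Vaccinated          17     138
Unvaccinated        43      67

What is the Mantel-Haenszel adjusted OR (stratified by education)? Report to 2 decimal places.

OR_MH = Σ(aᵢdᵢ/nᵢ) / Σ(bᵢcᵢ/nᵢ), where nᵢ is the stratum total.
Stratum 1 (≤ High school): n = 242; a·d/n = 20·52/242 = 4.2975; b·c/n = 137·33/242 = 18.6818
Stratum 2 (Some college): n = 331; a·d/n = 16·114/331 = 5.5106; b·c/n = 146·55/331 = 24.2598
Stratum 3 (≥ Bachelor's): n = 265; a·d/n = 17·67/265 = 4.2981; b·c/n = 138·43/265 = 22.3925
OR_MH = (4.2975 + 5.5106 + 4.2981) / (18.6818 + 24.2598 + 22.3925) = 14.1062 / 65.3341 = 0.21591

0.22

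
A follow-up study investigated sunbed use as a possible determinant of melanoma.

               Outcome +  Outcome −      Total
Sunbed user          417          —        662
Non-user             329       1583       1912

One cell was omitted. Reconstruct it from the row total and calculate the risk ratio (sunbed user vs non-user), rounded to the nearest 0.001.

3.661

The missing cell is in the exposed row: 662 − 417 = 245.
So a = 417, b = 245, c = 329, d = 1583.
RR = [a/(a+b)] / [c/(c+d)] = (417/662) / (329/1912) = 0.62991/0.17207 = 3.66075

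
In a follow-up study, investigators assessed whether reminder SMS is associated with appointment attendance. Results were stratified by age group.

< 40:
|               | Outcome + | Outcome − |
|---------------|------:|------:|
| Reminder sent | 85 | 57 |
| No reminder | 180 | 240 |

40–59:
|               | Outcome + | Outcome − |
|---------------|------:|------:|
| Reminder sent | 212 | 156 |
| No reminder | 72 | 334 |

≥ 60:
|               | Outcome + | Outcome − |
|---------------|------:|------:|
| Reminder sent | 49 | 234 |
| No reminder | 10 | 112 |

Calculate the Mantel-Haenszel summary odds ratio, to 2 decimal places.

OR_MH = Σ(aᵢdᵢ/nᵢ) / Σ(bᵢcᵢ/nᵢ), where nᵢ is the stratum total.
Stratum 1 (< 40): n = 562; a·d/n = 85·240/562 = 36.2989; b·c/n = 57·180/562 = 18.2562
Stratum 2 (40–59): n = 774; a·d/n = 212·334/774 = 91.4832; b·c/n = 156·72/774 = 14.5116
Stratum 3 (≥ 60): n = 405; a·d/n = 49·112/405 = 13.5506; b·c/n = 234·10/405 = 5.7778
OR_MH = (36.2989 + 91.4832 + 13.5506) / (18.2562 + 14.5116 + 5.7778) = 141.3328 / 38.5456 = 3.66663

3.67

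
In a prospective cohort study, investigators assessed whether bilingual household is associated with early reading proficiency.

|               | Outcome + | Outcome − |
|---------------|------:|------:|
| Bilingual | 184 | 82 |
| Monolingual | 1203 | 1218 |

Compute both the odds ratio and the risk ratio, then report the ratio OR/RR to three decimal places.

1.632

Cells: a = 184, b = 82, c = 1203, d = 1218.
OR = (184·1218)/(82·1203) = 224112/98646 = 2.27188
Risk in exposed = 184/266 = 0.69173; risk in unexposed = 1203/2421 = 0.49690; RR = 1.39208
OR/RR = 2.27188 / 1.39208 = 1.63200
The outcome is not rare, so the OR lies further from 1 than the RR.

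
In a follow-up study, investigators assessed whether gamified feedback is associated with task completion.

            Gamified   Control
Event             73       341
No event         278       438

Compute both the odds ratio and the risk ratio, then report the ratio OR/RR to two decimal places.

0.71

Reading the table with exposure as columns: a = 73 (Gamified, case), b = 278 (Gamified, non-case), c = 341 (Control, case), d = 438.
OR = (73·438)/(278·341) = 31974/94798 = 0.33729
Risk in exposed = 73/351 = 0.20798; risk in unexposed = 341/779 = 0.43774; RR = 0.47512
OR/RR = 0.33729 / 0.47512 = 0.70990
The outcome is not rare, so the OR lies further from 1 than the RR.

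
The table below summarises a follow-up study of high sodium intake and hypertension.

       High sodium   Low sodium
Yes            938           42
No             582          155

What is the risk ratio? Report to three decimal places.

2.895

Reading the table with exposure as columns: a = 938 (High sodium, case), b = 582 (High sodium, non-case), c = 42 (Low sodium, case), d = 155.
Risk in exposed = 938/1520 = 0.61711; risk in unexposed = 42/197 = 0.21320.
RR = 0.61711 / 0.21320 = 2.89452
The risk among the exposed is 2.89 times that among the unexposed.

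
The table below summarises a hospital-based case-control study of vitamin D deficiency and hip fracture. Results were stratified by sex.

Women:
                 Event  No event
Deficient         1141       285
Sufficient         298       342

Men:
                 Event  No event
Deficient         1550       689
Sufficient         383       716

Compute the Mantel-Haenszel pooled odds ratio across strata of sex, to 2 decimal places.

4.34

OR_MH = Σ(aᵢdᵢ/nᵢ) / Σ(bᵢcᵢ/nᵢ), where nᵢ is the stratum total.
Stratum 1 (Women): n = 2066; a·d/n = 1141·342/2066 = 188.8780; b·c/n = 285·298/2066 = 41.1084
Stratum 2 (Men): n = 3338; a·d/n = 1550·716/3338 = 332.4745; b·c/n = 689·383/3338 = 79.0554
OR_MH = (188.8780 + 332.4745) / (41.1084 + 79.0554) = 521.3526 / 120.1638 = 4.33868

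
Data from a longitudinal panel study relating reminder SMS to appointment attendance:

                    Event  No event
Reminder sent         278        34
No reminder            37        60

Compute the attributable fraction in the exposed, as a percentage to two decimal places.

57.19

Cells: a = 278, b = 34, c = 37, d = 60.
Risk in exposed = 278/312 = 0.89103; risk in unexposed = 37/97 = 0.38144.
RR = 0.89103/0.38144 = 2.33593
AR% = (RR − 1)/RR × 100 = (2.33593 − 1)/2.33593 × 100 = 57.1905%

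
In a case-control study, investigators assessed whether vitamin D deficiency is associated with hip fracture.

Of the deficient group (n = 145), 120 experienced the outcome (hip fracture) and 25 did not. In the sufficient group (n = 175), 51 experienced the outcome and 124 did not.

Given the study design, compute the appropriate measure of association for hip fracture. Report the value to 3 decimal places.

11.671

From the description: a = 120, b = 25, c = 51, d = 124.
This is a case-control study: participants were sampled on outcome status, so risks in the source population cannot be estimated directly — relative risk is not valid here. The odds ratio is the appropriate measure.
OR = (a·d)/(b·c) = (120 × 124) / (25 × 51) = 14880 / 1275 = 11.67059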